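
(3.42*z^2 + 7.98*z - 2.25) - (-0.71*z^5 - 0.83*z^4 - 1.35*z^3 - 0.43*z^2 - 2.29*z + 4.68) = 0.71*z^5 + 0.83*z^4 + 1.35*z^3 + 3.85*z^2 + 10.27*z - 6.93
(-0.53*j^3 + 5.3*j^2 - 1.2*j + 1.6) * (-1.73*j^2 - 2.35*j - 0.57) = 0.9169*j^5 - 7.9235*j^4 - 10.0769*j^3 - 2.969*j^2 - 3.076*j - 0.912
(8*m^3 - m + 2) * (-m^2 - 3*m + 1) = -8*m^5 - 24*m^4 + 9*m^3 + m^2 - 7*m + 2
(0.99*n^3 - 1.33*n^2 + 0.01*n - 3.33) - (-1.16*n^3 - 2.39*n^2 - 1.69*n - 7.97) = 2.15*n^3 + 1.06*n^2 + 1.7*n + 4.64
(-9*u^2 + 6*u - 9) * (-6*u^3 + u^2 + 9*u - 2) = 54*u^5 - 45*u^4 - 21*u^3 + 63*u^2 - 93*u + 18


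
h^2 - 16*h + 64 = (h - 8)^2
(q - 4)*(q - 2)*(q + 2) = q^3 - 4*q^2 - 4*q + 16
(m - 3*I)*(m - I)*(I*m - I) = I*m^3 + 4*m^2 - I*m^2 - 4*m - 3*I*m + 3*I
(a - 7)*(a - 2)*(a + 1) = a^3 - 8*a^2 + 5*a + 14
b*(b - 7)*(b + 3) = b^3 - 4*b^2 - 21*b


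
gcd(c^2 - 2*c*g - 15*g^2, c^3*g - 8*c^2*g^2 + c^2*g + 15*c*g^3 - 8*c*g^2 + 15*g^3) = c - 5*g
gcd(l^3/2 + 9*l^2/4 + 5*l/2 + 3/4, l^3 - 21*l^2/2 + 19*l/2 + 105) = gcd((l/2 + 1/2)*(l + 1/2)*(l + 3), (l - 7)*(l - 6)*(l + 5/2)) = 1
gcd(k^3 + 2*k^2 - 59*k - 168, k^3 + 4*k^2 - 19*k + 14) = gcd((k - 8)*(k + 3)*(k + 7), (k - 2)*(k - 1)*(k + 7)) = k + 7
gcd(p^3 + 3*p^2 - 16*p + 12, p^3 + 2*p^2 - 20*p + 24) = p^2 + 4*p - 12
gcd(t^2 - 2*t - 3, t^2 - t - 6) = t - 3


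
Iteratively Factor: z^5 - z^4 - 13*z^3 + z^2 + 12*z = (z + 3)*(z^4 - 4*z^3 - z^2 + 4*z) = z*(z + 3)*(z^3 - 4*z^2 - z + 4) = z*(z + 1)*(z + 3)*(z^2 - 5*z + 4) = z*(z - 1)*(z + 1)*(z + 3)*(z - 4)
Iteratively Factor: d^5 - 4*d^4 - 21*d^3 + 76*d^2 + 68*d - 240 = (d - 3)*(d^4 - d^3 - 24*d^2 + 4*d + 80) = (d - 3)*(d - 2)*(d^3 + d^2 - 22*d - 40) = (d - 3)*(d - 2)*(d + 2)*(d^2 - d - 20) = (d - 5)*(d - 3)*(d - 2)*(d + 2)*(d + 4)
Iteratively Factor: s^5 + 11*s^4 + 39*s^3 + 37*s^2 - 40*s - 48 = (s - 1)*(s^4 + 12*s^3 + 51*s^2 + 88*s + 48) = (s - 1)*(s + 1)*(s^3 + 11*s^2 + 40*s + 48) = (s - 1)*(s + 1)*(s + 4)*(s^2 + 7*s + 12) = (s - 1)*(s + 1)*(s + 4)^2*(s + 3)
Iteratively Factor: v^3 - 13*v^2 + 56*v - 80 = (v - 4)*(v^2 - 9*v + 20) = (v - 4)^2*(v - 5)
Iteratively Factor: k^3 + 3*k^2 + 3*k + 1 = (k + 1)*(k^2 + 2*k + 1) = (k + 1)^2*(k + 1)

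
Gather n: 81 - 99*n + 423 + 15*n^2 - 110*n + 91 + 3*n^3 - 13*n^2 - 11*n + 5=3*n^3 + 2*n^2 - 220*n + 600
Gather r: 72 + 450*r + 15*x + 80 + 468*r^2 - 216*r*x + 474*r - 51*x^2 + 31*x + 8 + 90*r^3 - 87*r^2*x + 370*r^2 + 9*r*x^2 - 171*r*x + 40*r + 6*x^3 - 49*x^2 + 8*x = 90*r^3 + r^2*(838 - 87*x) + r*(9*x^2 - 387*x + 964) + 6*x^3 - 100*x^2 + 54*x + 160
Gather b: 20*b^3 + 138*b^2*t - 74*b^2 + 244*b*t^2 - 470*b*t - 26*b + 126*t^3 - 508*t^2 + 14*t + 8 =20*b^3 + b^2*(138*t - 74) + b*(244*t^2 - 470*t - 26) + 126*t^3 - 508*t^2 + 14*t + 8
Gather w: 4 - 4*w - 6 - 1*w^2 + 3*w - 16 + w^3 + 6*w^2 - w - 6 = w^3 + 5*w^2 - 2*w - 24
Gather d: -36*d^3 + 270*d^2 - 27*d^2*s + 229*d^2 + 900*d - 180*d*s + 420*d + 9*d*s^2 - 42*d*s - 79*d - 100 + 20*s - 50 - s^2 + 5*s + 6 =-36*d^3 + d^2*(499 - 27*s) + d*(9*s^2 - 222*s + 1241) - s^2 + 25*s - 144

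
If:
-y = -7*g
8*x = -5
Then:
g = y/7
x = -5/8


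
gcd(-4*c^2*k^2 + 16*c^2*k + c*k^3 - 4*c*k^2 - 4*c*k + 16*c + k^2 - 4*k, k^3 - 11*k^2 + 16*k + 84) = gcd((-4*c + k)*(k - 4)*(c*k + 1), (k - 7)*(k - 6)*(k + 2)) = 1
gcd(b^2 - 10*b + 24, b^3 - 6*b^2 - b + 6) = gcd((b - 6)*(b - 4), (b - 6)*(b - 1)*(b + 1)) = b - 6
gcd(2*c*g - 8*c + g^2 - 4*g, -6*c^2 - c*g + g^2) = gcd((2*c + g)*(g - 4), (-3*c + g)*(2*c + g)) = 2*c + g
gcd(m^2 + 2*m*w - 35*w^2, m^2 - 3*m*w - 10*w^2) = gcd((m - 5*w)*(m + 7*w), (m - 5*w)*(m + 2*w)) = -m + 5*w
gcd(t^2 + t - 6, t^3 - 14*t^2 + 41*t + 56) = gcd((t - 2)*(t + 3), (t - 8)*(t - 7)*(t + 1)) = 1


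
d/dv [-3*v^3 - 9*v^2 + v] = -9*v^2 - 18*v + 1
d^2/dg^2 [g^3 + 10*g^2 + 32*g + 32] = 6*g + 20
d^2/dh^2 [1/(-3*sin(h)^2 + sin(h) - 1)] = (36*sin(h)^4 - 9*sin(h)^3 - 65*sin(h)^2 + 19*sin(h) + 4)/(3*sin(h)^2 - sin(h) + 1)^3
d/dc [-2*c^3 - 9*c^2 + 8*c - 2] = -6*c^2 - 18*c + 8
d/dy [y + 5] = 1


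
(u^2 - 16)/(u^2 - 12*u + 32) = (u + 4)/(u - 8)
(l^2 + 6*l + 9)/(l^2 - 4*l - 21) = (l + 3)/(l - 7)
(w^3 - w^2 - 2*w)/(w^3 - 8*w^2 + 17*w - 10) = w*(w + 1)/(w^2 - 6*w + 5)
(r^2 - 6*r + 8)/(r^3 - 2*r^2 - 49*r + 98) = (r - 4)/(r^2 - 49)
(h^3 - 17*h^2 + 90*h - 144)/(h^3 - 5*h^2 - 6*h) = (h^2 - 11*h + 24)/(h*(h + 1))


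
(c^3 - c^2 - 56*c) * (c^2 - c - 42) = c^5 - 2*c^4 - 97*c^3 + 98*c^2 + 2352*c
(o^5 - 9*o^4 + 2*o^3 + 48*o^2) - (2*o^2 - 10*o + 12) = o^5 - 9*o^4 + 2*o^3 + 46*o^2 + 10*o - 12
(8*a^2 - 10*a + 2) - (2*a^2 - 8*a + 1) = 6*a^2 - 2*a + 1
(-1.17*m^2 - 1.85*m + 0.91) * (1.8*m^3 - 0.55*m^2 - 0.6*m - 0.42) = -2.106*m^5 - 2.6865*m^4 + 3.3575*m^3 + 1.1009*m^2 + 0.231*m - 0.3822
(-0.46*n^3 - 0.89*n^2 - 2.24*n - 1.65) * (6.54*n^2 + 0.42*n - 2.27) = -3.0084*n^5 - 6.0138*n^4 - 13.9792*n^3 - 9.7115*n^2 + 4.3918*n + 3.7455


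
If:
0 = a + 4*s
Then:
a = -4*s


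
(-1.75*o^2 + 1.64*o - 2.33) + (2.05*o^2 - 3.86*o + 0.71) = 0.3*o^2 - 2.22*o - 1.62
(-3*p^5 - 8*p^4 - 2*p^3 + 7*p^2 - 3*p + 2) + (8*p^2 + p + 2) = -3*p^5 - 8*p^4 - 2*p^3 + 15*p^2 - 2*p + 4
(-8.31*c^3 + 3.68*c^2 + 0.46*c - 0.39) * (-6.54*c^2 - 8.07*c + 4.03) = 54.3474*c^5 + 42.9945*c^4 - 66.1953*c^3 + 13.6688*c^2 + 5.0011*c - 1.5717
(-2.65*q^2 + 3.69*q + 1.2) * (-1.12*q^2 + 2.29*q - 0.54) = 2.968*q^4 - 10.2013*q^3 + 8.5371*q^2 + 0.7554*q - 0.648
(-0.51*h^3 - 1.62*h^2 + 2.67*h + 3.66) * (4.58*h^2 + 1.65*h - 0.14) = -2.3358*h^5 - 8.2611*h^4 + 9.627*h^3 + 21.3951*h^2 + 5.6652*h - 0.5124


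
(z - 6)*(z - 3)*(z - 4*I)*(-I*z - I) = -I*z^4 - 4*z^3 + 8*I*z^3 + 32*z^2 - 9*I*z^2 - 36*z - 18*I*z - 72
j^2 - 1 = (j - 1)*(j + 1)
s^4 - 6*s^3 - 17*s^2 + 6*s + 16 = (s - 8)*(s - 1)*(s + 1)*(s + 2)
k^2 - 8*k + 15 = (k - 5)*(k - 3)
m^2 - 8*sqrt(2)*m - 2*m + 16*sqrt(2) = (m - 2)*(m - 8*sqrt(2))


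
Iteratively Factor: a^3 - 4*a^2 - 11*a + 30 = (a - 5)*(a^2 + a - 6) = (a - 5)*(a + 3)*(a - 2)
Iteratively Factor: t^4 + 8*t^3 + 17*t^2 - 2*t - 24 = (t + 2)*(t^3 + 6*t^2 + 5*t - 12) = (t - 1)*(t + 2)*(t^2 + 7*t + 12) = (t - 1)*(t + 2)*(t + 3)*(t + 4)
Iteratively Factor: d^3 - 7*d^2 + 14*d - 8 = (d - 1)*(d^2 - 6*d + 8) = (d - 2)*(d - 1)*(d - 4)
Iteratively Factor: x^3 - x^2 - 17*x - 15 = (x + 1)*(x^2 - 2*x - 15) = (x + 1)*(x + 3)*(x - 5)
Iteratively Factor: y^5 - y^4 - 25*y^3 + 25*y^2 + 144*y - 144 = (y - 1)*(y^4 - 25*y^2 + 144) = (y - 4)*(y - 1)*(y^3 + 4*y^2 - 9*y - 36) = (y - 4)*(y - 1)*(y + 3)*(y^2 + y - 12) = (y - 4)*(y - 1)*(y + 3)*(y + 4)*(y - 3)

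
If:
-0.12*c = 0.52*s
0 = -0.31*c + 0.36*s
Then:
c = 0.00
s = 0.00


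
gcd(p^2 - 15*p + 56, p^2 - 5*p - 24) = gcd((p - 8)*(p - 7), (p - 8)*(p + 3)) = p - 8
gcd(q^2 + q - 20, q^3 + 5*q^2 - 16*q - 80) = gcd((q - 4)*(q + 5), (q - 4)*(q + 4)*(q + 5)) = q^2 + q - 20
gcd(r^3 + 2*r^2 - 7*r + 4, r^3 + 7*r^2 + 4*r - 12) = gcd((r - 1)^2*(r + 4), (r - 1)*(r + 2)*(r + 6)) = r - 1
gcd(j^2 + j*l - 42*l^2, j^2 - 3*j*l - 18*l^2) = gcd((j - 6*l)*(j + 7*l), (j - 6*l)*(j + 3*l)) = j - 6*l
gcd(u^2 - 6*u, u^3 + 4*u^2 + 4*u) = u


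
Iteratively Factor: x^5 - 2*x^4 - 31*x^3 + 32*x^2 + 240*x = (x + 3)*(x^4 - 5*x^3 - 16*x^2 + 80*x) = x*(x + 3)*(x^3 - 5*x^2 - 16*x + 80) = x*(x - 4)*(x + 3)*(x^2 - x - 20) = x*(x - 4)*(x + 3)*(x + 4)*(x - 5)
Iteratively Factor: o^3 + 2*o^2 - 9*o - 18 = (o + 3)*(o^2 - o - 6) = (o - 3)*(o + 3)*(o + 2)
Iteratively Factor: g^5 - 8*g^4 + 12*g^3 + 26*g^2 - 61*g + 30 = (g - 1)*(g^4 - 7*g^3 + 5*g^2 + 31*g - 30) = (g - 5)*(g - 1)*(g^3 - 2*g^2 - 5*g + 6) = (g - 5)*(g - 3)*(g - 1)*(g^2 + g - 2) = (g - 5)*(g - 3)*(g - 1)*(g + 2)*(g - 1)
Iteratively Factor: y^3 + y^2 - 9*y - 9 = (y - 3)*(y^2 + 4*y + 3) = (y - 3)*(y + 3)*(y + 1)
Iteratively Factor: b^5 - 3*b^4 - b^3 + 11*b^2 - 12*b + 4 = (b - 2)*(b^4 - b^3 - 3*b^2 + 5*b - 2) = (b - 2)*(b - 1)*(b^3 - 3*b + 2) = (b - 2)*(b - 1)*(b + 2)*(b^2 - 2*b + 1) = (b - 2)*(b - 1)^2*(b + 2)*(b - 1)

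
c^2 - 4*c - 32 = (c - 8)*(c + 4)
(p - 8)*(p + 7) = p^2 - p - 56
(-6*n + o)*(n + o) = -6*n^2 - 5*n*o + o^2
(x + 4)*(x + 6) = x^2 + 10*x + 24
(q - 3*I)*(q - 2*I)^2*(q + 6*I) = q^4 - I*q^3 + 26*q^2 - 84*I*q - 72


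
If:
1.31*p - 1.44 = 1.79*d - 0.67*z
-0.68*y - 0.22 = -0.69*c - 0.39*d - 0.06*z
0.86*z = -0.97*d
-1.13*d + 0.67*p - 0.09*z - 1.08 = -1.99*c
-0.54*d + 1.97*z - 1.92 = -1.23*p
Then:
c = 0.38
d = -1.53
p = -1.87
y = -0.66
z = 1.72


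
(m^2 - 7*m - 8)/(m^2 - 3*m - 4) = (m - 8)/(m - 4)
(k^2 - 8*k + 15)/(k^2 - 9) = (k - 5)/(k + 3)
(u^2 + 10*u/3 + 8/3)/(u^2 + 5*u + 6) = (u + 4/3)/(u + 3)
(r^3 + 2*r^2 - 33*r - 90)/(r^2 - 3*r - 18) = r + 5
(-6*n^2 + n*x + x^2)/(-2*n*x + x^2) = (3*n + x)/x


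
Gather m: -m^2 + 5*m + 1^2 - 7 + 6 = -m^2 + 5*m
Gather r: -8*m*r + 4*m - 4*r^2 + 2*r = 4*m - 4*r^2 + r*(2 - 8*m)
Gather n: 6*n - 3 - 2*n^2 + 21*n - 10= -2*n^2 + 27*n - 13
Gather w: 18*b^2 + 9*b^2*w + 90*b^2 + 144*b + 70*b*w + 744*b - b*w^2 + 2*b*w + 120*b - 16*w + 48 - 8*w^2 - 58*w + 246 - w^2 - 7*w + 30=108*b^2 + 1008*b + w^2*(-b - 9) + w*(9*b^2 + 72*b - 81) + 324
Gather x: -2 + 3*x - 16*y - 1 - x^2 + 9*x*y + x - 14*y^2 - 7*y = -x^2 + x*(9*y + 4) - 14*y^2 - 23*y - 3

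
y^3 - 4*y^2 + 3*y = y*(y - 3)*(y - 1)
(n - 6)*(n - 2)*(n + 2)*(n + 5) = n^4 - n^3 - 34*n^2 + 4*n + 120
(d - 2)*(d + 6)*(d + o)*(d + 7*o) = d^4 + 8*d^3*o + 4*d^3 + 7*d^2*o^2 + 32*d^2*o - 12*d^2 + 28*d*o^2 - 96*d*o - 84*o^2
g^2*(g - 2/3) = g^3 - 2*g^2/3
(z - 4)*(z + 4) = z^2 - 16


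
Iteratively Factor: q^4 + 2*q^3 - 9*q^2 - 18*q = (q - 3)*(q^3 + 5*q^2 + 6*q) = q*(q - 3)*(q^2 + 5*q + 6) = q*(q - 3)*(q + 3)*(q + 2)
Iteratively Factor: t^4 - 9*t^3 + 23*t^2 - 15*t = (t - 3)*(t^3 - 6*t^2 + 5*t) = (t - 3)*(t - 1)*(t^2 - 5*t) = t*(t - 3)*(t - 1)*(t - 5)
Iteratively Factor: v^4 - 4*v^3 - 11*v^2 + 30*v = (v - 5)*(v^3 + v^2 - 6*v) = (v - 5)*(v + 3)*(v^2 - 2*v) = v*(v - 5)*(v + 3)*(v - 2)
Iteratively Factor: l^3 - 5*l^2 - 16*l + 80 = (l + 4)*(l^2 - 9*l + 20) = (l - 5)*(l + 4)*(l - 4)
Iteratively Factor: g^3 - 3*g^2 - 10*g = (g - 5)*(g^2 + 2*g) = (g - 5)*(g + 2)*(g)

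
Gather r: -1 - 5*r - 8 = -5*r - 9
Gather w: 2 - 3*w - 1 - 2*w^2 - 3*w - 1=-2*w^2 - 6*w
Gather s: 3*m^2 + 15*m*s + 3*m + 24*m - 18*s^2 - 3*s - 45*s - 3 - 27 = 3*m^2 + 27*m - 18*s^2 + s*(15*m - 48) - 30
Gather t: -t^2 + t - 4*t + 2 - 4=-t^2 - 3*t - 2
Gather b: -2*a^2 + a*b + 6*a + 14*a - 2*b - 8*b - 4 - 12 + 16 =-2*a^2 + 20*a + b*(a - 10)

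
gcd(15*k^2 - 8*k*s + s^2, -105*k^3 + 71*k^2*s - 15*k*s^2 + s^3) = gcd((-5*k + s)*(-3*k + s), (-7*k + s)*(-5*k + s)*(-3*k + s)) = 15*k^2 - 8*k*s + s^2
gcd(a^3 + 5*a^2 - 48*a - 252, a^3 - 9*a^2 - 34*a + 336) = a^2 - a - 42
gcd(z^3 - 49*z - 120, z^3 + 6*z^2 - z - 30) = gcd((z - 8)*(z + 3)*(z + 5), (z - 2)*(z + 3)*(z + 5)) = z^2 + 8*z + 15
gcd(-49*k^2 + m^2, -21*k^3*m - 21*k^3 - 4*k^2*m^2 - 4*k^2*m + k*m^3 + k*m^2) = 7*k - m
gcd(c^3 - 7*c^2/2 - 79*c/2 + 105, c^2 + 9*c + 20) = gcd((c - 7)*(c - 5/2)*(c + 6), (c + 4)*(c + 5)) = 1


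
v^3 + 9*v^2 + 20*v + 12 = (v + 1)*(v + 2)*(v + 6)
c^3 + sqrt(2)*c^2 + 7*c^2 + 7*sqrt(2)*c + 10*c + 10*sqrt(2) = (c + 2)*(c + 5)*(c + sqrt(2))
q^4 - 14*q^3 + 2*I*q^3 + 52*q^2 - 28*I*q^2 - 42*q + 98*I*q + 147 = (q - 7)^2*(q - I)*(q + 3*I)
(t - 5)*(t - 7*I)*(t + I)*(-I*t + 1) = -I*t^4 - 5*t^3 + 5*I*t^3 + 25*t^2 - 13*I*t^2 + 7*t + 65*I*t - 35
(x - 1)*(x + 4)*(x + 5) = x^3 + 8*x^2 + 11*x - 20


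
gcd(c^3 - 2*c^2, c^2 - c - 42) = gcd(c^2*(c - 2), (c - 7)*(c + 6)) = 1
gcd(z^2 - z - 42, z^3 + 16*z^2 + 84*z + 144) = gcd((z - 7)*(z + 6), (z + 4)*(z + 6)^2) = z + 6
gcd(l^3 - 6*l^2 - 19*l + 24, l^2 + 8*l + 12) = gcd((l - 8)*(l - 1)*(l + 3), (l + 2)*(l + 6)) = 1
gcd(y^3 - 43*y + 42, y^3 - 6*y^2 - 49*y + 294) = y^2 + y - 42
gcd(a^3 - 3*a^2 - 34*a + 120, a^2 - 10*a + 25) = a - 5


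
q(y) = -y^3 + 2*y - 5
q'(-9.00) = -241.00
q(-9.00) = 706.00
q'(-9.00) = -241.00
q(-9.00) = 706.00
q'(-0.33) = 1.67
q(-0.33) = -5.62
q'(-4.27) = -52.70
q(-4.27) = 64.31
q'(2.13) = -11.61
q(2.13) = -10.40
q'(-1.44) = -4.22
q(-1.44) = -4.89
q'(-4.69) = -63.99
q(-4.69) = 88.78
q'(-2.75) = -20.69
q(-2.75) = 10.30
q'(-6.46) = -123.19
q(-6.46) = 251.67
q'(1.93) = -9.17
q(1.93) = -8.33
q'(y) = 2 - 3*y^2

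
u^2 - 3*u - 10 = (u - 5)*(u + 2)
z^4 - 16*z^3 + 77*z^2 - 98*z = z*(z - 7)^2*(z - 2)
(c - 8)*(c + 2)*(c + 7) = c^3 + c^2 - 58*c - 112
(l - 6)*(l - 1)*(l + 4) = l^3 - 3*l^2 - 22*l + 24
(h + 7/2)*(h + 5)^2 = h^3 + 27*h^2/2 + 60*h + 175/2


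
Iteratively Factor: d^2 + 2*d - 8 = (d - 2)*(d + 4)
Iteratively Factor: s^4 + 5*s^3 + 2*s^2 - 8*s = (s + 2)*(s^3 + 3*s^2 - 4*s) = (s + 2)*(s + 4)*(s^2 - s) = s*(s + 2)*(s + 4)*(s - 1)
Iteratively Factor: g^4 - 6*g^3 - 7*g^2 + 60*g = (g - 5)*(g^3 - g^2 - 12*g) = g*(g - 5)*(g^2 - g - 12) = g*(g - 5)*(g + 3)*(g - 4)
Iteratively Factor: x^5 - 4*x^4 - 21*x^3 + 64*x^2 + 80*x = (x)*(x^4 - 4*x^3 - 21*x^2 + 64*x + 80) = x*(x - 4)*(x^3 - 21*x - 20) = x*(x - 5)*(x - 4)*(x^2 + 5*x + 4) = x*(x - 5)*(x - 4)*(x + 1)*(x + 4)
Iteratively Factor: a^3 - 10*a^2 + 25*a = (a)*(a^2 - 10*a + 25) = a*(a - 5)*(a - 5)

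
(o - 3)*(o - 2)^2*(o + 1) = o^4 - 6*o^3 + 9*o^2 + 4*o - 12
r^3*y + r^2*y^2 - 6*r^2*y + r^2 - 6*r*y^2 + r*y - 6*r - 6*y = (r - 6)*(r + y)*(r*y + 1)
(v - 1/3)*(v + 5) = v^2 + 14*v/3 - 5/3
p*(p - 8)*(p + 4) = p^3 - 4*p^2 - 32*p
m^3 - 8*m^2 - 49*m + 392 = (m - 8)*(m - 7)*(m + 7)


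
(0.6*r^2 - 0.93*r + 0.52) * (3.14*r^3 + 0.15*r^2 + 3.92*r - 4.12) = 1.884*r^5 - 2.8302*r^4 + 3.8453*r^3 - 6.0396*r^2 + 5.87*r - 2.1424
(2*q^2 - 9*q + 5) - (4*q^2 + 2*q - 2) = -2*q^2 - 11*q + 7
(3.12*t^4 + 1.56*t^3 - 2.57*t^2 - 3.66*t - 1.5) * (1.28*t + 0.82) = 3.9936*t^5 + 4.5552*t^4 - 2.0104*t^3 - 6.7922*t^2 - 4.9212*t - 1.23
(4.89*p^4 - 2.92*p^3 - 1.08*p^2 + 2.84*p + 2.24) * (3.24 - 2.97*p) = -14.5233*p^5 + 24.516*p^4 - 6.2532*p^3 - 11.934*p^2 + 2.5488*p + 7.2576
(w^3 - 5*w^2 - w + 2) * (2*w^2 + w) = 2*w^5 - 9*w^4 - 7*w^3 + 3*w^2 + 2*w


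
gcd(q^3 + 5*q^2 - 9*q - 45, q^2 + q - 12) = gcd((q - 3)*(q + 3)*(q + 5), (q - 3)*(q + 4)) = q - 3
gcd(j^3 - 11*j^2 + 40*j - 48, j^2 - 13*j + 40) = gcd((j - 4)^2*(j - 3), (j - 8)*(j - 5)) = 1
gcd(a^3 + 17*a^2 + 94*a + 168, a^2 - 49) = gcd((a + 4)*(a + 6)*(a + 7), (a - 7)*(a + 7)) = a + 7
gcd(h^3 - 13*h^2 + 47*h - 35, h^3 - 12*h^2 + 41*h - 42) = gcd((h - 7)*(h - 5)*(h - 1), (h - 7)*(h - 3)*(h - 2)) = h - 7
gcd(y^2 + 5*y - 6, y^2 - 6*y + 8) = 1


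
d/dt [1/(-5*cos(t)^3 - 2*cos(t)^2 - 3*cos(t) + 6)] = (15*sin(t)^2 - 4*cos(t) - 18)*sin(t)/(5*cos(t)^3 + 2*cos(t)^2 + 3*cos(t) - 6)^2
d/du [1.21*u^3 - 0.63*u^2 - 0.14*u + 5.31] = 3.63*u^2 - 1.26*u - 0.14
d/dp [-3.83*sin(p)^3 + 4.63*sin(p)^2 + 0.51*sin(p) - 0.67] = (-11.49*sin(p)^2 + 9.26*sin(p) + 0.51)*cos(p)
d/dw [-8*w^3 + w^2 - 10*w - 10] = -24*w^2 + 2*w - 10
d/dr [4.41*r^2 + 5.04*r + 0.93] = 8.82*r + 5.04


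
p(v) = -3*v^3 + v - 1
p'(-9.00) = -728.00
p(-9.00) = 2177.00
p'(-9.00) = -728.00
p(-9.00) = 2177.00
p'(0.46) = -0.90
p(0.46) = -0.83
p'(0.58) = -2.03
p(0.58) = -1.01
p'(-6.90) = -427.49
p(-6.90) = 977.63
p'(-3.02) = -81.08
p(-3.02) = 78.61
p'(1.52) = -19.79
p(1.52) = -10.02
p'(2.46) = -53.46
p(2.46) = -43.20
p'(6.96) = -434.97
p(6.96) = -1005.50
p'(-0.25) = 0.44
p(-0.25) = -1.20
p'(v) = 1 - 9*v^2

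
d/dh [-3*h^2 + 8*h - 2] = 8 - 6*h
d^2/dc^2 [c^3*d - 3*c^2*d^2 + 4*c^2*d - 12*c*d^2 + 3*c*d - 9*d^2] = 2*d*(3*c - 3*d + 4)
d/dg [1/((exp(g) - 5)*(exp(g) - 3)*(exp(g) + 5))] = (-(exp(g) - 5)*(exp(g) - 3) - (exp(g) - 5)*(exp(g) + 5) - (exp(g) - 3)*(exp(g) + 5))*exp(g)/((exp(g) - 5)^2*(exp(g) - 3)^2*(exp(g) + 5)^2)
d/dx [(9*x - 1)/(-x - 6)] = -55/(x + 6)^2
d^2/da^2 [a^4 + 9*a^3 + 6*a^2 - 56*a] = 12*a^2 + 54*a + 12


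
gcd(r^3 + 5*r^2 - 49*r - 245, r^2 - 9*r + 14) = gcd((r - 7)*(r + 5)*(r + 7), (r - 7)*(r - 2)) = r - 7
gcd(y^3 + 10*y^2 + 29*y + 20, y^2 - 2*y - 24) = y + 4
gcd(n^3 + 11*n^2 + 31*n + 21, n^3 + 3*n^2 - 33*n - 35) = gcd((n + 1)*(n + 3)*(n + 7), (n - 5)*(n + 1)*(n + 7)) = n^2 + 8*n + 7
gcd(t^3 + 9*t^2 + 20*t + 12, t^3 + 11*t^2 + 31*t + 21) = t + 1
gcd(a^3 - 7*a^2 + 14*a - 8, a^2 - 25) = 1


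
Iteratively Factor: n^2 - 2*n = (n)*(n - 2)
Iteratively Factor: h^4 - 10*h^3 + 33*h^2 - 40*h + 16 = (h - 1)*(h^3 - 9*h^2 + 24*h - 16) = (h - 1)^2*(h^2 - 8*h + 16) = (h - 4)*(h - 1)^2*(h - 4)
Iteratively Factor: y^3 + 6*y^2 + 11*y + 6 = (y + 1)*(y^2 + 5*y + 6) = (y + 1)*(y + 3)*(y + 2)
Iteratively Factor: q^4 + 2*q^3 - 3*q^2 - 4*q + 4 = (q - 1)*(q^3 + 3*q^2 - 4) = (q - 1)^2*(q^2 + 4*q + 4) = (q - 1)^2*(q + 2)*(q + 2)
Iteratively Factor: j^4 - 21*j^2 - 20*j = (j)*(j^3 - 21*j - 20) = j*(j - 5)*(j^2 + 5*j + 4) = j*(j - 5)*(j + 1)*(j + 4)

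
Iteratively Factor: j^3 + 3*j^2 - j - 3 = (j + 3)*(j^2 - 1) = (j + 1)*(j + 3)*(j - 1)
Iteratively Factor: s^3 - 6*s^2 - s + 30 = (s - 3)*(s^2 - 3*s - 10) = (s - 3)*(s + 2)*(s - 5)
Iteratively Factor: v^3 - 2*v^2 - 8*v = (v + 2)*(v^2 - 4*v) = (v - 4)*(v + 2)*(v)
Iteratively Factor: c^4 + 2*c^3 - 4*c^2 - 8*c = (c + 2)*(c^3 - 4*c) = c*(c + 2)*(c^2 - 4) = c*(c + 2)^2*(c - 2)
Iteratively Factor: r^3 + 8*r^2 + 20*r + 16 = (r + 2)*(r^2 + 6*r + 8) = (r + 2)*(r + 4)*(r + 2)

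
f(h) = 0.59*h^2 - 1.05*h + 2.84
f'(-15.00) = -18.75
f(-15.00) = 151.34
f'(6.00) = 6.03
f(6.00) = 17.78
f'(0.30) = -0.70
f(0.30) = 2.58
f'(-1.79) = -3.16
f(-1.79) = 6.61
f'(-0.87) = -2.08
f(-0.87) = 4.20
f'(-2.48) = -3.98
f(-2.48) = 9.07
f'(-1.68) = -3.03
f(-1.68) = 6.27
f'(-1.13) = -2.38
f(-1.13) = 4.78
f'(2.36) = 1.73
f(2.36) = 3.65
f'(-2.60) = -4.12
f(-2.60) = 9.56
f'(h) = 1.18*h - 1.05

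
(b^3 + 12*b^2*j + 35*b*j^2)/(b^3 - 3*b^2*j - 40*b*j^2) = (b + 7*j)/(b - 8*j)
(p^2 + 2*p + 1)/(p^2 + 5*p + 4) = (p + 1)/(p + 4)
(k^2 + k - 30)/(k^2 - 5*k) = (k + 6)/k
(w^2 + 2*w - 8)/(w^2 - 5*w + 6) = (w + 4)/(w - 3)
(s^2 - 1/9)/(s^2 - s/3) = (s + 1/3)/s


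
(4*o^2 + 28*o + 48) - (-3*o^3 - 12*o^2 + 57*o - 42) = 3*o^3 + 16*o^2 - 29*o + 90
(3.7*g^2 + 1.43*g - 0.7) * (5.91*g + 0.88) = 21.867*g^3 + 11.7073*g^2 - 2.8786*g - 0.616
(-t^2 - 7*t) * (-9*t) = 9*t^3 + 63*t^2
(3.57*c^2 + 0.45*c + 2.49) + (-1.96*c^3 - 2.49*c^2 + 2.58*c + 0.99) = -1.96*c^3 + 1.08*c^2 + 3.03*c + 3.48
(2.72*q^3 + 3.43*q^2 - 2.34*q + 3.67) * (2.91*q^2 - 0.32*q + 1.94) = 7.9152*q^5 + 9.1109*q^4 - 2.6302*q^3 + 18.0827*q^2 - 5.714*q + 7.1198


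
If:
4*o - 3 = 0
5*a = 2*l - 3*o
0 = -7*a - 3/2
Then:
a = -3/14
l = 33/56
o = 3/4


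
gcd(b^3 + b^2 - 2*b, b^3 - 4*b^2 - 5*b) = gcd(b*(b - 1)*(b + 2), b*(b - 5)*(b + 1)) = b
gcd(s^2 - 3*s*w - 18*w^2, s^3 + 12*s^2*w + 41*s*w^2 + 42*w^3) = s + 3*w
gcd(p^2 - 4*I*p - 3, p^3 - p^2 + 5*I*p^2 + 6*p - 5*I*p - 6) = p - I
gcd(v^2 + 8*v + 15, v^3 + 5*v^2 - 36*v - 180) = v + 5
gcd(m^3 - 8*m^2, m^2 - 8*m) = m^2 - 8*m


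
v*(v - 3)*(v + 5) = v^3 + 2*v^2 - 15*v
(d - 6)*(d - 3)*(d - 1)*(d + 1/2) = d^4 - 19*d^3/2 + 22*d^2 - 9*d/2 - 9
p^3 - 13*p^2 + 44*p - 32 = (p - 8)*(p - 4)*(p - 1)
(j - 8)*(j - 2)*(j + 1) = j^3 - 9*j^2 + 6*j + 16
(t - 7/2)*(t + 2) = t^2 - 3*t/2 - 7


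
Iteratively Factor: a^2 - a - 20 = (a - 5)*(a + 4)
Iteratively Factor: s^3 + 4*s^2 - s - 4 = (s + 4)*(s^2 - 1) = (s + 1)*(s + 4)*(s - 1)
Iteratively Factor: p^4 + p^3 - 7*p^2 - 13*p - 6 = (p - 3)*(p^3 + 4*p^2 + 5*p + 2) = (p - 3)*(p + 1)*(p^2 + 3*p + 2) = (p - 3)*(p + 1)*(p + 2)*(p + 1)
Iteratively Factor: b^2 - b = (b)*(b - 1)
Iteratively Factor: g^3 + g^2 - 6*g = (g - 2)*(g^2 + 3*g) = (g - 2)*(g + 3)*(g)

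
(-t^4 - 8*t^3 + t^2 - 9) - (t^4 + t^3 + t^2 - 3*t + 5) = -2*t^4 - 9*t^3 + 3*t - 14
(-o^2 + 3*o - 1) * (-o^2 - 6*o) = o^4 + 3*o^3 - 17*o^2 + 6*o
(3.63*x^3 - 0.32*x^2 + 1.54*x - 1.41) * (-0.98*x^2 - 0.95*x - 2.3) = -3.5574*x^5 - 3.1349*x^4 - 9.5542*x^3 + 0.6548*x^2 - 2.2025*x + 3.243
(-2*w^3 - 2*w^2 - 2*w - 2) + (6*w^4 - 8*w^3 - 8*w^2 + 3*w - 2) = 6*w^4 - 10*w^3 - 10*w^2 + w - 4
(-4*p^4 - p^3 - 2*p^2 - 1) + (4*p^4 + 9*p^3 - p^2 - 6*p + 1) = 8*p^3 - 3*p^2 - 6*p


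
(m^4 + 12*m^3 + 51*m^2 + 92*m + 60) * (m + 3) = m^5 + 15*m^4 + 87*m^3 + 245*m^2 + 336*m + 180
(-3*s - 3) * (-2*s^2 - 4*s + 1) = 6*s^3 + 18*s^2 + 9*s - 3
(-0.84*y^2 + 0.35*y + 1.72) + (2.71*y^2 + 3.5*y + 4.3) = 1.87*y^2 + 3.85*y + 6.02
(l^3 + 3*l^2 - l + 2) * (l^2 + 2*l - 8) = l^5 + 5*l^4 - 3*l^3 - 24*l^2 + 12*l - 16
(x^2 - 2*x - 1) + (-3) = x^2 - 2*x - 4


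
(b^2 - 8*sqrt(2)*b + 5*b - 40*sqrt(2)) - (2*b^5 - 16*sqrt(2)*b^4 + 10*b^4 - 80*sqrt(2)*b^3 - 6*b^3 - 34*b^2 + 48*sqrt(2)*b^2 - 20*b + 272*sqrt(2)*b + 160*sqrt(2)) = -2*b^5 - 10*b^4 + 16*sqrt(2)*b^4 + 6*b^3 + 80*sqrt(2)*b^3 - 48*sqrt(2)*b^2 + 35*b^2 - 280*sqrt(2)*b + 25*b - 200*sqrt(2)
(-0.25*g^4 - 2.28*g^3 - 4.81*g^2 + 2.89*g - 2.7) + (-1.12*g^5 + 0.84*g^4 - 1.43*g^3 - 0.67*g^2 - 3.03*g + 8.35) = -1.12*g^5 + 0.59*g^4 - 3.71*g^3 - 5.48*g^2 - 0.14*g + 5.65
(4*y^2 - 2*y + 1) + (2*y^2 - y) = 6*y^2 - 3*y + 1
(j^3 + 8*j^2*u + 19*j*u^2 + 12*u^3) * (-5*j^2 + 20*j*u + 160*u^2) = -5*j^5 - 20*j^4*u + 225*j^3*u^2 + 1600*j^2*u^3 + 3280*j*u^4 + 1920*u^5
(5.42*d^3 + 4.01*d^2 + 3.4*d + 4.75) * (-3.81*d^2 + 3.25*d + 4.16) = -20.6502*d^5 + 2.3369*d^4 + 22.6257*d^3 + 9.6341*d^2 + 29.5815*d + 19.76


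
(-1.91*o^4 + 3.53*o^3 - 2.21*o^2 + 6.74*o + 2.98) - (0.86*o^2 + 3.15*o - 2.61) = -1.91*o^4 + 3.53*o^3 - 3.07*o^2 + 3.59*o + 5.59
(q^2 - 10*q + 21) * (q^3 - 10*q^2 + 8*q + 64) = q^5 - 20*q^4 + 129*q^3 - 226*q^2 - 472*q + 1344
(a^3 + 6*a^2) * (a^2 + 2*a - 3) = a^5 + 8*a^4 + 9*a^3 - 18*a^2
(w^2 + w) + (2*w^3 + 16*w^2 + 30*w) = 2*w^3 + 17*w^2 + 31*w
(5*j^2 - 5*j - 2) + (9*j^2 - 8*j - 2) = 14*j^2 - 13*j - 4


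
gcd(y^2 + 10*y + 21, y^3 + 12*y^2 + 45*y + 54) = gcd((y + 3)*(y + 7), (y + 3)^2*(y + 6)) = y + 3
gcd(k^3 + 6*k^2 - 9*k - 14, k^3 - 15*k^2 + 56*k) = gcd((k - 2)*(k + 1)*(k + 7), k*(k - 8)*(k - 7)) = 1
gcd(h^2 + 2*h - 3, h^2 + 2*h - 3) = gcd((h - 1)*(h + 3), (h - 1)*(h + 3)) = h^2 + 2*h - 3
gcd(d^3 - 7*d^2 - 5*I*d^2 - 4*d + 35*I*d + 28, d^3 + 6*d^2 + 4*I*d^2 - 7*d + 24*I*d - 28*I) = 1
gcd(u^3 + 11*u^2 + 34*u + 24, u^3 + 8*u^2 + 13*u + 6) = u^2 + 7*u + 6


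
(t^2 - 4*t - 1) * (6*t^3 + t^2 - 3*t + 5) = 6*t^5 - 23*t^4 - 13*t^3 + 16*t^2 - 17*t - 5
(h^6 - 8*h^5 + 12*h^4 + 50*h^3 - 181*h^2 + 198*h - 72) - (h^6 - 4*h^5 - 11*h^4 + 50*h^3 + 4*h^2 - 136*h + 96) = -4*h^5 + 23*h^4 - 185*h^2 + 334*h - 168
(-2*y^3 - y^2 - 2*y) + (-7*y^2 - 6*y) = -2*y^3 - 8*y^2 - 8*y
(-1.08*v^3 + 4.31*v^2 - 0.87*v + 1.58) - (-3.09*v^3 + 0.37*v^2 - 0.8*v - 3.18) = 2.01*v^3 + 3.94*v^2 - 0.07*v + 4.76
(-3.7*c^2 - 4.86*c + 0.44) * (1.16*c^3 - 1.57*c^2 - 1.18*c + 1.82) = -4.292*c^5 + 0.1714*c^4 + 12.5066*c^3 - 1.69*c^2 - 9.3644*c + 0.8008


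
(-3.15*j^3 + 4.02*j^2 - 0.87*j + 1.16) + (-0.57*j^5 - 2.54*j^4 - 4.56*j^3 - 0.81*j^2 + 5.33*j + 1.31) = -0.57*j^5 - 2.54*j^4 - 7.71*j^3 + 3.21*j^2 + 4.46*j + 2.47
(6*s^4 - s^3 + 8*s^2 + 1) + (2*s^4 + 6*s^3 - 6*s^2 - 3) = 8*s^4 + 5*s^3 + 2*s^2 - 2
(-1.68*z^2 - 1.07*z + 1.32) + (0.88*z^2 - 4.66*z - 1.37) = -0.8*z^2 - 5.73*z - 0.05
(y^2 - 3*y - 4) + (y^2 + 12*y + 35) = 2*y^2 + 9*y + 31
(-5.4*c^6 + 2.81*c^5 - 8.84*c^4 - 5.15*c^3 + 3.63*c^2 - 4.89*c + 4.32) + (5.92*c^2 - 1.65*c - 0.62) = -5.4*c^6 + 2.81*c^5 - 8.84*c^4 - 5.15*c^3 + 9.55*c^2 - 6.54*c + 3.7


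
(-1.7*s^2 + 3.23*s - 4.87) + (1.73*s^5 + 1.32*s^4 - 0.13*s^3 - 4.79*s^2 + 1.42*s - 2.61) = 1.73*s^5 + 1.32*s^4 - 0.13*s^3 - 6.49*s^2 + 4.65*s - 7.48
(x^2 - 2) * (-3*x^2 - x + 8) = -3*x^4 - x^3 + 14*x^2 + 2*x - 16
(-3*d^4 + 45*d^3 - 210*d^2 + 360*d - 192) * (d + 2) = -3*d^5 + 39*d^4 - 120*d^3 - 60*d^2 + 528*d - 384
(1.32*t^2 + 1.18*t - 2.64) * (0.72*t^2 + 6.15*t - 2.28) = 0.9504*t^4 + 8.9676*t^3 + 2.3466*t^2 - 18.9264*t + 6.0192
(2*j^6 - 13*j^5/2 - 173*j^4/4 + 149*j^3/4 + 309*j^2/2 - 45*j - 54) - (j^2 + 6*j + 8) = 2*j^6 - 13*j^5/2 - 173*j^4/4 + 149*j^3/4 + 307*j^2/2 - 51*j - 62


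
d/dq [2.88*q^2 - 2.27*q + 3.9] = 5.76*q - 2.27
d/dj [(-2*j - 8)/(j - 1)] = 10/(j - 1)^2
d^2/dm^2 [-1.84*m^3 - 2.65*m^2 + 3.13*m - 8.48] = -11.04*m - 5.3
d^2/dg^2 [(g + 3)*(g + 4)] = 2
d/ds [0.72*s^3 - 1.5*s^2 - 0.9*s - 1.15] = 2.16*s^2 - 3.0*s - 0.9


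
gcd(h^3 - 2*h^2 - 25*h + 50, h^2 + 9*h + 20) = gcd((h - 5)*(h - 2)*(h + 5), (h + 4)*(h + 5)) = h + 5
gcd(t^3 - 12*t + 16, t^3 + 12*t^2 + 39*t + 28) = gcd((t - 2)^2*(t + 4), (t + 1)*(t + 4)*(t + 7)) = t + 4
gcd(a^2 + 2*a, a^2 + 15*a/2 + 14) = 1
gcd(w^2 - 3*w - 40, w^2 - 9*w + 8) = w - 8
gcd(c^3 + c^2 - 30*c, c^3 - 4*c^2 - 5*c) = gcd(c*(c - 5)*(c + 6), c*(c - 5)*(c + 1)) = c^2 - 5*c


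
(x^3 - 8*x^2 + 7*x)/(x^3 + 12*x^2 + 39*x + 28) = x*(x^2 - 8*x + 7)/(x^3 + 12*x^2 + 39*x + 28)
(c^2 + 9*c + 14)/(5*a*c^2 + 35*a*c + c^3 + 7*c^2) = (c + 2)/(c*(5*a + c))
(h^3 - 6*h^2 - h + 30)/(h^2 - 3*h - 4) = (-h^3 + 6*h^2 + h - 30)/(-h^2 + 3*h + 4)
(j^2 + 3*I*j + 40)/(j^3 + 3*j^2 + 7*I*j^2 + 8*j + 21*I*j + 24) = (j - 5*I)/(j^2 + j*(3 - I) - 3*I)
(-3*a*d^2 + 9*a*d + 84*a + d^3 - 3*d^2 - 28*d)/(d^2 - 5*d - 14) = (-3*a*d - 12*a + d^2 + 4*d)/(d + 2)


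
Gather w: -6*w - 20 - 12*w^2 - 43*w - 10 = -12*w^2 - 49*w - 30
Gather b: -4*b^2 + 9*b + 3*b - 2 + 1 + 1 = -4*b^2 + 12*b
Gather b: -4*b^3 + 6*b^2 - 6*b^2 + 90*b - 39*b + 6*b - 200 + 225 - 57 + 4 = -4*b^3 + 57*b - 28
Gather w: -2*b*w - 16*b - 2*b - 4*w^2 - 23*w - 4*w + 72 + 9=-18*b - 4*w^2 + w*(-2*b - 27) + 81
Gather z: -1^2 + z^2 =z^2 - 1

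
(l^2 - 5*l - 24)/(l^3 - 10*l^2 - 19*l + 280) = (l + 3)/(l^2 - 2*l - 35)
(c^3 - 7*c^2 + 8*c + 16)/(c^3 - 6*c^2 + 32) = (c + 1)/(c + 2)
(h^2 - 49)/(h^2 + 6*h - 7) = (h - 7)/(h - 1)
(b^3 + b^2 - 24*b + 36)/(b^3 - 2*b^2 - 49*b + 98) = (b^2 + 3*b - 18)/(b^2 - 49)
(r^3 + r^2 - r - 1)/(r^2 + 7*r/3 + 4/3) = 3*(r^2 - 1)/(3*r + 4)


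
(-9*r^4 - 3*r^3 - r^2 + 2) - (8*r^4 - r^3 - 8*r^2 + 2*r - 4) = -17*r^4 - 2*r^3 + 7*r^2 - 2*r + 6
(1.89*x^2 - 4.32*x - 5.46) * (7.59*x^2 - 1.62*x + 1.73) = 14.3451*x^4 - 35.8506*x^3 - 31.1733*x^2 + 1.3716*x - 9.4458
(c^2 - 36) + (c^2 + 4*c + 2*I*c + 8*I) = 2*c^2 + 4*c + 2*I*c - 36 + 8*I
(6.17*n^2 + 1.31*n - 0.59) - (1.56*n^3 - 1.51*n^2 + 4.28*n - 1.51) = -1.56*n^3 + 7.68*n^2 - 2.97*n + 0.92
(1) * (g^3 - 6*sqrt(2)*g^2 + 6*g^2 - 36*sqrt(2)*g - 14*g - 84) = g^3 - 6*sqrt(2)*g^2 + 6*g^2 - 36*sqrt(2)*g - 14*g - 84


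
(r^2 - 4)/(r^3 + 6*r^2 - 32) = (r + 2)/(r^2 + 8*r + 16)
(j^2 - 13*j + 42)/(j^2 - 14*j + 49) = (j - 6)/(j - 7)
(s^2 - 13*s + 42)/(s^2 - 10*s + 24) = (s - 7)/(s - 4)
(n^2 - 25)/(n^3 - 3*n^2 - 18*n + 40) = (n + 5)/(n^2 + 2*n - 8)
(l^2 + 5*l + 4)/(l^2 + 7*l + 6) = (l + 4)/(l + 6)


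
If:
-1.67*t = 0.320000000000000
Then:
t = -0.19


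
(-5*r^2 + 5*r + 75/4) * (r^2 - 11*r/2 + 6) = -5*r^4 + 65*r^3/2 - 155*r^2/4 - 585*r/8 + 225/2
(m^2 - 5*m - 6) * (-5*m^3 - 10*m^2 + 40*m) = -5*m^5 + 15*m^4 + 120*m^3 - 140*m^2 - 240*m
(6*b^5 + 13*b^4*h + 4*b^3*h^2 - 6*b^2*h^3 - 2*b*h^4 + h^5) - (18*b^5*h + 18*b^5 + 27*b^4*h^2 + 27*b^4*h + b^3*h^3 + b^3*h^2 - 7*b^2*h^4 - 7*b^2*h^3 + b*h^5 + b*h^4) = -18*b^5*h - 12*b^5 - 27*b^4*h^2 - 14*b^4*h - b^3*h^3 + 3*b^3*h^2 + 7*b^2*h^4 + b^2*h^3 - b*h^5 - 3*b*h^4 + h^5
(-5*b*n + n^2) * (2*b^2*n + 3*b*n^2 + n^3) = -10*b^3*n^2 - 13*b^2*n^3 - 2*b*n^4 + n^5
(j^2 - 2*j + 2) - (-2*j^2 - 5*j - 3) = 3*j^2 + 3*j + 5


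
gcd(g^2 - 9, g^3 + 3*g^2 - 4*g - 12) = g + 3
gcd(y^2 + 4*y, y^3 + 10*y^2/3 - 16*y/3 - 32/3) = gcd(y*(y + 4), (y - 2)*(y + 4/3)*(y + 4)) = y + 4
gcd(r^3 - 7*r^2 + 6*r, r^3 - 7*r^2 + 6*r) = r^3 - 7*r^2 + 6*r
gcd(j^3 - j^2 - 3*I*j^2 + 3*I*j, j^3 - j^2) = j^2 - j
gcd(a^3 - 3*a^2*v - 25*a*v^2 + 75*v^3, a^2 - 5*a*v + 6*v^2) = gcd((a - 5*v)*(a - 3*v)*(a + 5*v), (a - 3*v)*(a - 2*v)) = -a + 3*v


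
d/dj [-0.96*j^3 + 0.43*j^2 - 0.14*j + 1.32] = -2.88*j^2 + 0.86*j - 0.14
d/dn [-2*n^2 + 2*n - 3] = 2 - 4*n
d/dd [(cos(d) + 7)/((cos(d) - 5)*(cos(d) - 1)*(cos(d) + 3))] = 2*(cos(d)^3 + 9*cos(d)^2 - 21*cos(d) - 53)*sin(d)/((cos(d) - 5)^2*(cos(d) - 1)^2*(cos(d) + 3)^2)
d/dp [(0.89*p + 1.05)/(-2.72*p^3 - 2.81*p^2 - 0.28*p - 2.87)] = (4.8416*p^3 + 11.0689*p^2 + 5.901*p - 2.2603)/(7.3984*p^6 + 15.2864*p^5 + 9.4193*p^4 + 17.1864*p^3 + 16.2078*p^2 + 1.6072*p + 8.2369)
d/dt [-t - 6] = -1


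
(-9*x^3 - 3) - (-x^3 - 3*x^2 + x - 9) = -8*x^3 + 3*x^2 - x + 6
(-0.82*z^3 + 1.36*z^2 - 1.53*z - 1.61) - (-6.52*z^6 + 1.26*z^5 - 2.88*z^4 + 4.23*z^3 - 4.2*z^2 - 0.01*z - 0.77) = 6.52*z^6 - 1.26*z^5 + 2.88*z^4 - 5.05*z^3 + 5.56*z^2 - 1.52*z - 0.84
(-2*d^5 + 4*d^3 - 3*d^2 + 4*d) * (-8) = 16*d^5 - 32*d^3 + 24*d^2 - 32*d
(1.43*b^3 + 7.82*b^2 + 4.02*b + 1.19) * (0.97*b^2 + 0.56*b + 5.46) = 1.3871*b^5 + 8.3862*b^4 + 16.0864*b^3 + 46.1027*b^2 + 22.6156*b + 6.4974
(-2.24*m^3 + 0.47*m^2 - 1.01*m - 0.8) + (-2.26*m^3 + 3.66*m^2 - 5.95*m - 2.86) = -4.5*m^3 + 4.13*m^2 - 6.96*m - 3.66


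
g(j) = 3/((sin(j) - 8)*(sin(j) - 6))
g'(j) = -3*cos(j)/((sin(j) - 8)*(sin(j) - 6)^2) - 3*cos(j)/((sin(j) - 8)^2*(sin(j) - 6)) = 6*(7 - sin(j))*cos(j)/((sin(j) - 8)^2*(sin(j) - 6)^2)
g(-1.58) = 0.05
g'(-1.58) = -0.00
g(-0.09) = 0.06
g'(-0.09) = 0.02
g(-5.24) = 0.08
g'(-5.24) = 0.01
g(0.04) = 0.06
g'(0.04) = 0.02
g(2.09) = 0.08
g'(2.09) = -0.01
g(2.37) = 0.08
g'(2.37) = -0.02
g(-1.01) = 0.05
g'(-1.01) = 0.01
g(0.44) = 0.07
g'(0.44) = 0.02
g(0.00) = 0.06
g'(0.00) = 0.02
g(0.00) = 0.06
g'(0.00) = 0.02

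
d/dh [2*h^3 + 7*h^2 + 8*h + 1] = 6*h^2 + 14*h + 8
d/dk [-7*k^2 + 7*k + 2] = 7 - 14*k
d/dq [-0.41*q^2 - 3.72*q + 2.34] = -0.82*q - 3.72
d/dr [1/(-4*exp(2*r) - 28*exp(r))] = (2*exp(r) + 7)*exp(-r)/(4*(exp(r) + 7)^2)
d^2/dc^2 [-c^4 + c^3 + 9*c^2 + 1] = -12*c^2 + 6*c + 18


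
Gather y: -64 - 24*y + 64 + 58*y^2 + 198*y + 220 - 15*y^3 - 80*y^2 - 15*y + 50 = -15*y^3 - 22*y^2 + 159*y + 270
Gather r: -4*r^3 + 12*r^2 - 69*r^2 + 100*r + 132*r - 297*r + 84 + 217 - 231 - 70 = -4*r^3 - 57*r^2 - 65*r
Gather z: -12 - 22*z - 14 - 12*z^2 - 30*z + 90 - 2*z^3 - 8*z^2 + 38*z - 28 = -2*z^3 - 20*z^2 - 14*z + 36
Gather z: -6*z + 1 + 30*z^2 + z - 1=30*z^2 - 5*z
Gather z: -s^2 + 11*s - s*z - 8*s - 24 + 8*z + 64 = -s^2 + 3*s + z*(8 - s) + 40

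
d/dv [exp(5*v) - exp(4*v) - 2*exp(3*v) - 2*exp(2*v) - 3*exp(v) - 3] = (5*exp(4*v) - 4*exp(3*v) - 6*exp(2*v) - 4*exp(v) - 3)*exp(v)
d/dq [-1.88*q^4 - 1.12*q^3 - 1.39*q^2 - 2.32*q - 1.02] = -7.52*q^3 - 3.36*q^2 - 2.78*q - 2.32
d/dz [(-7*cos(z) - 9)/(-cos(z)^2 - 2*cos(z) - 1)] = (7*cos(z) + 11)*sin(z)/(cos(z) + 1)^3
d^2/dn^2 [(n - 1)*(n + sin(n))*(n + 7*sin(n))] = -8*n^2*sin(n) + 8*n*sin(n) + 32*n*cos(n) + 14*n*cos(2*n) + 6*n - 16*sqrt(2)*cos(n + pi/4) - 14*sqrt(2)*cos(2*n + pi/4) - 2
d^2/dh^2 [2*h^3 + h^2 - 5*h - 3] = 12*h + 2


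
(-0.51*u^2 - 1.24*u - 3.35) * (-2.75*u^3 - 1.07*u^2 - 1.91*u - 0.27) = 1.4025*u^5 + 3.9557*u^4 + 11.5134*u^3 + 6.0906*u^2 + 6.7333*u + 0.9045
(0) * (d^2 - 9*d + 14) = 0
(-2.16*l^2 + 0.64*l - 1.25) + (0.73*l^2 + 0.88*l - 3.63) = -1.43*l^2 + 1.52*l - 4.88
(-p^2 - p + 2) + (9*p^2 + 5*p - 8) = 8*p^2 + 4*p - 6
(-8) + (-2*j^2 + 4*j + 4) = -2*j^2 + 4*j - 4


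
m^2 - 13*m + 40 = (m - 8)*(m - 5)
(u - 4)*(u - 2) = u^2 - 6*u + 8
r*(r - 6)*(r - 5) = r^3 - 11*r^2 + 30*r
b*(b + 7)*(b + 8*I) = b^3 + 7*b^2 + 8*I*b^2 + 56*I*b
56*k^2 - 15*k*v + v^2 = (-8*k + v)*(-7*k + v)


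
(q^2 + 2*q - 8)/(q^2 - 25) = (q^2 + 2*q - 8)/(q^2 - 25)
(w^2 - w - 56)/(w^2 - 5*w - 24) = (w + 7)/(w + 3)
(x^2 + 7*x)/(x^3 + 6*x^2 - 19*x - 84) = x/(x^2 - x - 12)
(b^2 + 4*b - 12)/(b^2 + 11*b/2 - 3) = 2*(b - 2)/(2*b - 1)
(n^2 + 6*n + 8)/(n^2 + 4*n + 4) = (n + 4)/(n + 2)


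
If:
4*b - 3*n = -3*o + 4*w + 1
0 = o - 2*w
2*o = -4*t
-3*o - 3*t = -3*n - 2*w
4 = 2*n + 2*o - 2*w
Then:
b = -1/8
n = 1/2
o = 3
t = -3/2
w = 3/2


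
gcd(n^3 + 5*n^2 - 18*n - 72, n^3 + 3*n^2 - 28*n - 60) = n + 6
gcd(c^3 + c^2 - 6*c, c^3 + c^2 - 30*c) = c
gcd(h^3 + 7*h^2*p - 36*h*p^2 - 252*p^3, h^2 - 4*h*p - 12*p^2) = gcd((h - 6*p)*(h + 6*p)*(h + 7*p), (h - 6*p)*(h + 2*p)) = -h + 6*p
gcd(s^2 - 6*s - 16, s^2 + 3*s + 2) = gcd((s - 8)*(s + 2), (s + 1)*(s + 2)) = s + 2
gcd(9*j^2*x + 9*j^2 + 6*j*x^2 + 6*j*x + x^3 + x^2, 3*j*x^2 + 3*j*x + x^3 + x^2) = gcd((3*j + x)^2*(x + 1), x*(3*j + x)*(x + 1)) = 3*j*x + 3*j + x^2 + x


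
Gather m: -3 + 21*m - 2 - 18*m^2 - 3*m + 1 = -18*m^2 + 18*m - 4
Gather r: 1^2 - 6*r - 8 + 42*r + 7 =36*r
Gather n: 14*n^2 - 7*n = 14*n^2 - 7*n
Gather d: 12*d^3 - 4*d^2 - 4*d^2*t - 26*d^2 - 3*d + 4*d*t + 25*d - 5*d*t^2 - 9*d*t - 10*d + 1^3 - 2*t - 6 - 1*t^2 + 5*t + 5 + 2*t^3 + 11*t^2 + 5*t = 12*d^3 + d^2*(-4*t - 30) + d*(-5*t^2 - 5*t + 12) + 2*t^3 + 10*t^2 + 8*t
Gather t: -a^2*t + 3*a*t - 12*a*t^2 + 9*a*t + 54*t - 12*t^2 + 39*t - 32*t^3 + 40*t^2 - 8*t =-32*t^3 + t^2*(28 - 12*a) + t*(-a^2 + 12*a + 85)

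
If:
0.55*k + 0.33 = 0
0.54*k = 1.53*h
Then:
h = -0.21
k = -0.60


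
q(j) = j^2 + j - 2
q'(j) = 2*j + 1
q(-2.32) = 1.06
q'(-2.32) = -3.64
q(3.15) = 11.07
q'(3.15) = 7.30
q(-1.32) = -1.58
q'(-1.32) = -1.64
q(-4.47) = 13.51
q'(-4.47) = -7.94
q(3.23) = 11.66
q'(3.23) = 7.46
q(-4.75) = 15.81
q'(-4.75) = -8.50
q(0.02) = -1.98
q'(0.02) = 1.04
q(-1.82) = -0.51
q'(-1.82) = -2.64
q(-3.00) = 4.00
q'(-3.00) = -5.00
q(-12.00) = 130.00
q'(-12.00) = -23.00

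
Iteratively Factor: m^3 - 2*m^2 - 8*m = (m)*(m^2 - 2*m - 8) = m*(m + 2)*(m - 4)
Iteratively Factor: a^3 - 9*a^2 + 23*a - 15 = (a - 5)*(a^2 - 4*a + 3) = (a - 5)*(a - 1)*(a - 3)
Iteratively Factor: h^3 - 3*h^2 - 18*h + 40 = (h - 5)*(h^2 + 2*h - 8) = (h - 5)*(h - 2)*(h + 4)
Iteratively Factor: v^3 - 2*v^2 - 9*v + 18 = (v + 3)*(v^2 - 5*v + 6) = (v - 2)*(v + 3)*(v - 3)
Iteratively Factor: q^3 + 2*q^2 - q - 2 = (q + 2)*(q^2 - 1) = (q - 1)*(q + 2)*(q + 1)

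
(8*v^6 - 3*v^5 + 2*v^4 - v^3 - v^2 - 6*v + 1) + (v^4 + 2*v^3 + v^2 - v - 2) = 8*v^6 - 3*v^5 + 3*v^4 + v^3 - 7*v - 1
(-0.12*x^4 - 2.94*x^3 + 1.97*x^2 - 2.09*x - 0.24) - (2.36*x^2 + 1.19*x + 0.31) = -0.12*x^4 - 2.94*x^3 - 0.39*x^2 - 3.28*x - 0.55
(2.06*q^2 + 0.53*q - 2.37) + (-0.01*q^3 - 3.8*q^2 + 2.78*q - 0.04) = -0.01*q^3 - 1.74*q^2 + 3.31*q - 2.41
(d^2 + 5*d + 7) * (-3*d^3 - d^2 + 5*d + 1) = -3*d^5 - 16*d^4 - 21*d^3 + 19*d^2 + 40*d + 7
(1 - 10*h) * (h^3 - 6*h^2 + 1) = -10*h^4 + 61*h^3 - 6*h^2 - 10*h + 1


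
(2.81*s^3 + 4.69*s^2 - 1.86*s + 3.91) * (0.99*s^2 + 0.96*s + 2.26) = 2.7819*s^5 + 7.3407*s^4 + 9.0116*s^3 + 12.6847*s^2 - 0.45*s + 8.8366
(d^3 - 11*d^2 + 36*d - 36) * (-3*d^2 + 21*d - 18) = -3*d^5 + 54*d^4 - 357*d^3 + 1062*d^2 - 1404*d + 648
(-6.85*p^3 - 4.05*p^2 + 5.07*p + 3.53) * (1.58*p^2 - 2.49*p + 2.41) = -10.823*p^5 + 10.6575*p^4 + 1.5866*p^3 - 16.8074*p^2 + 3.429*p + 8.5073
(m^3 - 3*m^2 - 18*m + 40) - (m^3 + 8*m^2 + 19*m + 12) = -11*m^2 - 37*m + 28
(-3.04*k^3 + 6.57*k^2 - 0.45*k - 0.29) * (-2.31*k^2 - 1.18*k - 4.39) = 7.0224*k^5 - 11.5895*k^4 + 6.6325*k^3 - 27.6414*k^2 + 2.3177*k + 1.2731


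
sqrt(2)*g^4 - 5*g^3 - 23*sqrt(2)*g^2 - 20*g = g*(g - 5*sqrt(2))*(g + 2*sqrt(2))*(sqrt(2)*g + 1)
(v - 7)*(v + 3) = v^2 - 4*v - 21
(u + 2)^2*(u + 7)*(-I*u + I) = -I*u^4 - 10*I*u^3 - 21*I*u^2 + 4*I*u + 28*I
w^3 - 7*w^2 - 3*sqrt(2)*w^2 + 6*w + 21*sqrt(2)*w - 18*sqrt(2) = (w - 6)*(w - 1)*(w - 3*sqrt(2))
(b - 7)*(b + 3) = b^2 - 4*b - 21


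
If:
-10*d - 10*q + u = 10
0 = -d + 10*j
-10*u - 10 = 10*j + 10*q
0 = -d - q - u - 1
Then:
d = 0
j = 0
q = -1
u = 0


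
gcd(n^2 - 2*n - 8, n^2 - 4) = n + 2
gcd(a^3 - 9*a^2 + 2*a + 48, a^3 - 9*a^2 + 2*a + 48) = a^3 - 9*a^2 + 2*a + 48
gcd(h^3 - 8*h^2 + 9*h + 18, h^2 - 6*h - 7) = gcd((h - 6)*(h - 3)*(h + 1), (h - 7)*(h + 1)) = h + 1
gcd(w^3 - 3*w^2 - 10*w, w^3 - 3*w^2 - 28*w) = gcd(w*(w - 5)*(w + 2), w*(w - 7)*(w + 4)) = w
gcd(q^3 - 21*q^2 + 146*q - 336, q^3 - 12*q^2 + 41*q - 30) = q - 6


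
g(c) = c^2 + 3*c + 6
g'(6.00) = 15.00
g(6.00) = 60.00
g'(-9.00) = -15.00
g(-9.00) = 60.00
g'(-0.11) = 2.78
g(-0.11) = 5.68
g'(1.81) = 6.62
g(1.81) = 14.71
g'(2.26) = 7.52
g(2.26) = 17.89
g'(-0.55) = 1.90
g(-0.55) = 4.65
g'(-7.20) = -11.40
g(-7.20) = 36.24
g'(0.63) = 4.26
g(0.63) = 8.29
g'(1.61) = 6.22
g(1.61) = 13.42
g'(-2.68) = -2.36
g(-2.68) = 5.14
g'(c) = 2*c + 3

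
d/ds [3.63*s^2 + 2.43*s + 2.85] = 7.26*s + 2.43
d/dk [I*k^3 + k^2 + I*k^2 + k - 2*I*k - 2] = 3*I*k^2 + 2*k*(1 + I) + 1 - 2*I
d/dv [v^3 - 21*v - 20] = 3*v^2 - 21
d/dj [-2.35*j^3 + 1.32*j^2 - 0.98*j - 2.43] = -7.05*j^2 + 2.64*j - 0.98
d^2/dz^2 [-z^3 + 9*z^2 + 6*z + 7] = 18 - 6*z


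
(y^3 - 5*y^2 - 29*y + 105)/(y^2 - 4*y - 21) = (y^2 + 2*y - 15)/(y + 3)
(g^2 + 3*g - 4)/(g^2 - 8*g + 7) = (g + 4)/(g - 7)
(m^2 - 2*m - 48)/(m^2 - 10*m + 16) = (m + 6)/(m - 2)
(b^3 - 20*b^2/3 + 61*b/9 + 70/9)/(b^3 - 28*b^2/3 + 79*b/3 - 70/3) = (b + 2/3)/(b - 2)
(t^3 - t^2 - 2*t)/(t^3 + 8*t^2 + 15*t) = (t^2 - t - 2)/(t^2 + 8*t + 15)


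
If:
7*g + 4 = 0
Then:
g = -4/7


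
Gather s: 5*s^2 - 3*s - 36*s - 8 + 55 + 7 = 5*s^2 - 39*s + 54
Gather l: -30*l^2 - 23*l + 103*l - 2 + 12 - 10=-30*l^2 + 80*l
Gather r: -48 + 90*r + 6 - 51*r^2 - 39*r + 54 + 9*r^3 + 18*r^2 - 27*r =9*r^3 - 33*r^2 + 24*r + 12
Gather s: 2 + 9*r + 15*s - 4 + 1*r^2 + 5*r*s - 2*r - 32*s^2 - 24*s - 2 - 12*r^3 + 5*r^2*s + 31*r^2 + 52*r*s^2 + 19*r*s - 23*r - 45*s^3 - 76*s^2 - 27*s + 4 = -12*r^3 + 32*r^2 - 16*r - 45*s^3 + s^2*(52*r - 108) + s*(5*r^2 + 24*r - 36)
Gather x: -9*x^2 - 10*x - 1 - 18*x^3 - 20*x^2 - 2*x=-18*x^3 - 29*x^2 - 12*x - 1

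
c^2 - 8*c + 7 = (c - 7)*(c - 1)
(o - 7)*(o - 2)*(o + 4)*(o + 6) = o^4 + o^3 - 52*o^2 - 76*o + 336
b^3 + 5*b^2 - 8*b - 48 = (b - 3)*(b + 4)^2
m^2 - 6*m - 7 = (m - 7)*(m + 1)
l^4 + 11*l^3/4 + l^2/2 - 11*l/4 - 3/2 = (l - 1)*(l + 3/4)*(l + 1)*(l + 2)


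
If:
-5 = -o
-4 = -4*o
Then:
No Solution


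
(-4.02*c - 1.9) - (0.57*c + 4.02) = -4.59*c - 5.92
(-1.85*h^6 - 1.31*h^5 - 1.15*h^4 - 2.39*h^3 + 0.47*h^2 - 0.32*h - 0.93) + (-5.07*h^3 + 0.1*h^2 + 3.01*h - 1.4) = -1.85*h^6 - 1.31*h^5 - 1.15*h^4 - 7.46*h^3 + 0.57*h^2 + 2.69*h - 2.33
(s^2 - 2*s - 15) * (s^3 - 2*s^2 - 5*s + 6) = s^5 - 4*s^4 - 16*s^3 + 46*s^2 + 63*s - 90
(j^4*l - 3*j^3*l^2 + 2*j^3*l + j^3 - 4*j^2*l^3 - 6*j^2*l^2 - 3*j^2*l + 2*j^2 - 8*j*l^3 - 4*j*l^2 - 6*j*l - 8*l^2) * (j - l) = j^5*l - 4*j^4*l^2 + 2*j^4*l + j^4 - j^3*l^3 - 8*j^3*l^2 - 4*j^3*l + 2*j^3 + 4*j^2*l^4 - 2*j^2*l^3 - j^2*l^2 - 8*j^2*l + 8*j*l^4 + 4*j*l^3 - 2*j*l^2 + 8*l^3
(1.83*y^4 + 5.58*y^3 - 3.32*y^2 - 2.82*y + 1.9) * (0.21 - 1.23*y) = -2.2509*y^5 - 6.4791*y^4 + 5.2554*y^3 + 2.7714*y^2 - 2.9292*y + 0.399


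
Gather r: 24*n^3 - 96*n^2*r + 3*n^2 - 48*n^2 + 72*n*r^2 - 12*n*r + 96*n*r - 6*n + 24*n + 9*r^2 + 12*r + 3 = 24*n^3 - 45*n^2 + 18*n + r^2*(72*n + 9) + r*(-96*n^2 + 84*n + 12) + 3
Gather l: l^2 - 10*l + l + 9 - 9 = l^2 - 9*l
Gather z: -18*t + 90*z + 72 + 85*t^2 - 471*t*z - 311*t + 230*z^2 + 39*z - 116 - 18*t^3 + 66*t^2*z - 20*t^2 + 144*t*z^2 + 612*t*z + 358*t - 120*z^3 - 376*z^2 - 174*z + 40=-18*t^3 + 65*t^2 + 29*t - 120*z^3 + z^2*(144*t - 146) + z*(66*t^2 + 141*t - 45) - 4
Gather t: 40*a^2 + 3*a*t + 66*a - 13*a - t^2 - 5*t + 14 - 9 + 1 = 40*a^2 + 53*a - t^2 + t*(3*a - 5) + 6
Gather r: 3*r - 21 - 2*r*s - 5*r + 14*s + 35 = r*(-2*s - 2) + 14*s + 14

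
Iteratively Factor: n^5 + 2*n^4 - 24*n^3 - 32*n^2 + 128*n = (n + 4)*(n^4 - 2*n^3 - 16*n^2 + 32*n) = (n + 4)^2*(n^3 - 6*n^2 + 8*n) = (n - 2)*(n + 4)^2*(n^2 - 4*n) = (n - 4)*(n - 2)*(n + 4)^2*(n)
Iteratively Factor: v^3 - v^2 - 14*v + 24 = (v - 2)*(v^2 + v - 12) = (v - 2)*(v + 4)*(v - 3)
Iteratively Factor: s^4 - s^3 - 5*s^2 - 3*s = (s - 3)*(s^3 + 2*s^2 + s) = (s - 3)*(s + 1)*(s^2 + s) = s*(s - 3)*(s + 1)*(s + 1)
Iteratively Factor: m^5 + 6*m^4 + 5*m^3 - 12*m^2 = (m)*(m^4 + 6*m^3 + 5*m^2 - 12*m) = m*(m + 4)*(m^3 + 2*m^2 - 3*m) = m^2*(m + 4)*(m^2 + 2*m - 3) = m^2*(m - 1)*(m + 4)*(m + 3)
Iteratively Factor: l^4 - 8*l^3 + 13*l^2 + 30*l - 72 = (l - 4)*(l^3 - 4*l^2 - 3*l + 18) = (l - 4)*(l + 2)*(l^2 - 6*l + 9) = (l - 4)*(l - 3)*(l + 2)*(l - 3)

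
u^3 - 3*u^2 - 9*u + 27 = (u - 3)^2*(u + 3)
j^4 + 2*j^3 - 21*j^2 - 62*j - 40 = (j - 5)*(j + 1)*(j + 2)*(j + 4)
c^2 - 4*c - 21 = (c - 7)*(c + 3)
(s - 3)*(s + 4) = s^2 + s - 12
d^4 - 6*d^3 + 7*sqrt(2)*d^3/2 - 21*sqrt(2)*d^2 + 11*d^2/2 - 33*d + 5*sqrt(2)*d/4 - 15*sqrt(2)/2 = (d - 6)*(d + sqrt(2)/2)^2*(d + 5*sqrt(2)/2)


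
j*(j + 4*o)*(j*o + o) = j^3*o + 4*j^2*o^2 + j^2*o + 4*j*o^2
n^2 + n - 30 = (n - 5)*(n + 6)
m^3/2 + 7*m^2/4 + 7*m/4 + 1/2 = (m/2 + 1)*(m + 1/2)*(m + 1)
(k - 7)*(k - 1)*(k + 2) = k^3 - 6*k^2 - 9*k + 14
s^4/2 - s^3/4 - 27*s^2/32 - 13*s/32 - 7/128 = (s/2 + 1/4)*(s - 7/4)*(s + 1/4)*(s + 1/2)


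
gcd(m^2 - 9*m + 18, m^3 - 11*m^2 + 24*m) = m - 3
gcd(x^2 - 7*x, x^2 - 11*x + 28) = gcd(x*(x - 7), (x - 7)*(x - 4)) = x - 7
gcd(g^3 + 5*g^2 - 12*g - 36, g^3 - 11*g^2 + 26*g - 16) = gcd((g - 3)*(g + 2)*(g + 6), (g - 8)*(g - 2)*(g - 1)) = 1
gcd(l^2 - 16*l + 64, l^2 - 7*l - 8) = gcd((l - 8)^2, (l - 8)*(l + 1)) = l - 8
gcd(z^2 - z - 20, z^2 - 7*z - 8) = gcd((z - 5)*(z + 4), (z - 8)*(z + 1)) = 1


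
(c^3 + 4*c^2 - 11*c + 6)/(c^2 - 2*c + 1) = c + 6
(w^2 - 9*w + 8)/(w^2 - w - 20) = (-w^2 + 9*w - 8)/(-w^2 + w + 20)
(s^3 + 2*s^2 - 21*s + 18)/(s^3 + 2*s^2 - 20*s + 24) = (s^2 - 4*s + 3)/(s^2 - 4*s + 4)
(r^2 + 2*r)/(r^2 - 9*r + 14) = r*(r + 2)/(r^2 - 9*r + 14)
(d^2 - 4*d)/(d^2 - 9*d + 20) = d/(d - 5)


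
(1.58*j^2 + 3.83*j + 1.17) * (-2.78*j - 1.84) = -4.3924*j^3 - 13.5546*j^2 - 10.2998*j - 2.1528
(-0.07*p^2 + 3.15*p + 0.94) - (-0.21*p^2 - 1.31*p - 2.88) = 0.14*p^2 + 4.46*p + 3.82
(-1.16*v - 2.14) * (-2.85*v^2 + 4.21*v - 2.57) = 3.306*v^3 + 1.2154*v^2 - 6.0282*v + 5.4998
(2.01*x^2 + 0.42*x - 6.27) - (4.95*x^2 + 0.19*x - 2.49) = -2.94*x^2 + 0.23*x - 3.78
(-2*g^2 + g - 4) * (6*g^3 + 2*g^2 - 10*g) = -12*g^5 + 2*g^4 - 2*g^3 - 18*g^2 + 40*g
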